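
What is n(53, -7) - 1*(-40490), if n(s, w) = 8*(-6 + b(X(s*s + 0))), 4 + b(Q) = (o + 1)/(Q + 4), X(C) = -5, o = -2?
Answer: 40418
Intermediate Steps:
b(Q) = -4 - 1/(4 + Q) (b(Q) = -4 + (-2 + 1)/(Q + 4) = -4 - 1/(4 + Q))
n(s, w) = -72 (n(s, w) = 8*(-6 + (-17 - 4*(-5))/(4 - 5)) = 8*(-6 + (-17 + 20)/(-1)) = 8*(-6 - 1*3) = 8*(-6 - 3) = 8*(-9) = -72)
n(53, -7) - 1*(-40490) = -72 - 1*(-40490) = -72 + 40490 = 40418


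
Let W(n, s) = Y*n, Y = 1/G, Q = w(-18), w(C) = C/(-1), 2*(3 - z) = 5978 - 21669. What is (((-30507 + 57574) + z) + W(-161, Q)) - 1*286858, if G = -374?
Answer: -47113167/187 ≈ -2.5194e+5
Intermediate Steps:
z = 15697/2 (z = 3 - (5978 - 21669)/2 = 3 - ½*(-15691) = 3 + 15691/2 = 15697/2 ≈ 7848.5)
w(C) = -C (w(C) = C*(-1) = -C)
Q = 18 (Q = -1*(-18) = 18)
Y = -1/374 (Y = 1/(-374) = -1/374 ≈ -0.0026738)
W(n, s) = -n/374
(((-30507 + 57574) + z) + W(-161, Q)) - 1*286858 = (((-30507 + 57574) + 15697/2) - 1/374*(-161)) - 1*286858 = ((27067 + 15697/2) + 161/374) - 286858 = (69831/2 + 161/374) - 286858 = 6529279/187 - 286858 = -47113167/187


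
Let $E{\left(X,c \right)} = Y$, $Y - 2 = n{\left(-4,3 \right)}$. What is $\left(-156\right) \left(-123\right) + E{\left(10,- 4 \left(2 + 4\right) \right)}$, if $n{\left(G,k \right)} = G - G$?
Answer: $19190$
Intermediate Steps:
$n{\left(G,k \right)} = 0$
$Y = 2$ ($Y = 2 + 0 = 2$)
$E{\left(X,c \right)} = 2$
$\left(-156\right) \left(-123\right) + E{\left(10,- 4 \left(2 + 4\right) \right)} = \left(-156\right) \left(-123\right) + 2 = 19188 + 2 = 19190$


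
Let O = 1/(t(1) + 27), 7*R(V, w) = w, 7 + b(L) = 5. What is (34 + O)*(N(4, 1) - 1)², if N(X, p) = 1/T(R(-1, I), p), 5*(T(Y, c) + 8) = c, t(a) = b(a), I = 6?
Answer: 1647536/38025 ≈ 43.328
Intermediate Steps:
b(L) = -2 (b(L) = -7 + 5 = -2)
t(a) = -2
R(V, w) = w/7
T(Y, c) = -8 + c/5
N(X, p) = 1/(-8 + p/5)
O = 1/25 (O = 1/(-2 + 27) = 1/25 ≈ 0.040000)
(34 + O)*(N(4, 1) - 1)² = (34 + 1/25)*(5/(-40 + 1) - 1)² = 851*(5/(-39) - 1)²/25 = 851*(5*(-1/39) - 1)²/25 = 851*(-5/39 - 1)²/25 = 851*(-44/39)²/25 = (851/25)*(1936/1521) = 1647536/38025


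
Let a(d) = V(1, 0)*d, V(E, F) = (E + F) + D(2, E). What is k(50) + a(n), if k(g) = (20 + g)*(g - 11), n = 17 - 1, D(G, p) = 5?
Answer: 2826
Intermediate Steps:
n = 16
V(E, F) = 5 + E + F (V(E, F) = (E + F) + 5 = 5 + E + F)
k(g) = (-11 + g)*(20 + g) (k(g) = (20 + g)*(-11 + g) = (-11 + g)*(20 + g))
a(d) = 6*d (a(d) = (5 + 1 + 0)*d = 6*d)
k(50) + a(n) = (-220 + 50² + 9*50) + 6*16 = (-220 + 2500 + 450) + 96 = 2730 + 96 = 2826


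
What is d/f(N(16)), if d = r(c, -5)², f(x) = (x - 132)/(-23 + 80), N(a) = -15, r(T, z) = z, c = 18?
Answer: -475/49 ≈ -9.6939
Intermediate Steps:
f(x) = -44/19 + x/57 (f(x) = (-132 + x)/57 = (-132 + x)*(1/57) = -44/19 + x/57)
d = 25 (d = (-5)² = 25)
d/f(N(16)) = 25/(-44/19 + (1/57)*(-15)) = 25/(-44/19 - 5/19) = 25/(-49/19) = 25*(-19/49) = -475/49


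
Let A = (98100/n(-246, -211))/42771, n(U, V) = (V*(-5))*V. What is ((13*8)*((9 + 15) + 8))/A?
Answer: -528100266304/1635 ≈ -3.2300e+8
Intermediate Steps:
n(U, V) = -5*V² (n(U, V) = (-5*V)*V = -5*V²)
A = -6540/634735897 (A = (98100/((-5*(-211)²)))/42771 = (98100/((-5*44521)))*(1/42771) = (98100/(-222605))*(1/42771) = (98100*(-1/222605))*(1/42771) = -19620/44521*1/42771 = -6540/634735897 ≈ -1.0303e-5)
((13*8)*((9 + 15) + 8))/A = ((13*8)*((9 + 15) + 8))/(-6540/634735897) = (104*(24 + 8))*(-634735897/6540) = (104*32)*(-634735897/6540) = 3328*(-634735897/6540) = -528100266304/1635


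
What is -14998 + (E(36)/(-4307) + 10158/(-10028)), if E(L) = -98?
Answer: -323907663285/21595298 ≈ -14999.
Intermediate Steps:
-14998 + (E(36)/(-4307) + 10158/(-10028)) = -14998 + (-98/(-4307) + 10158/(-10028)) = -14998 + (-98*(-1/4307) + 10158*(-1/10028)) = -14998 + (98/4307 - 5079/5014) = -14998 - 21383881/21595298 = -323907663285/21595298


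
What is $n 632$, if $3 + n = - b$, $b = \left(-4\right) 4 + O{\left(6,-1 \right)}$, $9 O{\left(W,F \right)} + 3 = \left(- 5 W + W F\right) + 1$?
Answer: $\frac{97960}{9} \approx 10884.0$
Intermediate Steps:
$O{\left(W,F \right)} = - \frac{2}{9} - \frac{5 W}{9} + \frac{F W}{9}$ ($O{\left(W,F \right)} = - \frac{1}{3} + \frac{\left(- 5 W + W F\right) + 1}{9} = - \frac{1}{3} + \frac{\left(- 5 W + F W\right) + 1}{9} = - \frac{1}{3} + \frac{1 - 5 W + F W}{9} = - \frac{1}{3} + \left(\frac{1}{9} - \frac{5 W}{9} + \frac{F W}{9}\right) = - \frac{2}{9} - \frac{5 W}{9} + \frac{F W}{9}$)
$b = - \frac{182}{9}$ ($b = \left(-4\right) 4 - \left(\frac{32}{9} + \frac{2}{3}\right) = -16 - \frac{38}{9} = - \frac{182}{9} \approx -20.222$)
$n = \frac{155}{9}$ ($n = -3 - - \frac{182}{9} = -3 + \frac{182}{9} = \frac{155}{9} \approx 17.222$)
$n 632 = \frac{155}{9} \cdot 632 = \frac{97960}{9}$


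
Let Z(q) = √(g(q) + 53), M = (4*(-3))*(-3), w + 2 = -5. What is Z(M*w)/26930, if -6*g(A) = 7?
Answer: √1866/161580 ≈ 0.00026734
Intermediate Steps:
w = -7 (w = -2 - 5 = -7)
g(A) = -7/6 (g(A) = -⅙*7 = -7/6)
M = 36 (M = -12*(-3) = 36)
Z(q) = √1866/6 (Z(q) = √(-7/6 + 53) = √(311/6) = √1866/6)
Z(M*w)/26930 = (√1866/6)/26930 = (√1866/6)*(1/26930) = √1866/161580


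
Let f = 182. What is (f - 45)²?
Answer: 18769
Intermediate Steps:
(f - 45)² = (182 - 45)² = 137² = 18769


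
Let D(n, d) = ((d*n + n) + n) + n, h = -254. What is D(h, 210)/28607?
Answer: -54102/28607 ≈ -1.8912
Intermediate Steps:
D(n, d) = 3*n + d*n (D(n, d) = ((n + d*n) + n) + n = (2*n + d*n) + n = 3*n + d*n)
D(h, 210)/28607 = -254*(3 + 210)/28607 = -254*213*(1/28607) = -54102*1/28607 = -54102/28607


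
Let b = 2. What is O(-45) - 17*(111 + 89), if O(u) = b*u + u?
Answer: -3535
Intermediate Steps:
O(u) = 3*u (O(u) = 2*u + u = 3*u)
O(-45) - 17*(111 + 89) = 3*(-45) - 17*(111 + 89) = -135 - 17*200 = -135 - 3400 = -3535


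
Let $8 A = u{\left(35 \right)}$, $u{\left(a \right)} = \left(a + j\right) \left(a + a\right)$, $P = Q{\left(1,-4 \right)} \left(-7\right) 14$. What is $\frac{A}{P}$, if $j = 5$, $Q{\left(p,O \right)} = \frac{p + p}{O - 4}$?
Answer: $\frac{100}{7} \approx 14.286$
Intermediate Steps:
$Q{\left(p,O \right)} = \frac{2 p}{-4 + O}$
$P = \frac{49}{2}$ ($P = 2 \cdot 1 \frac{1}{-4 - 4} \left(-7\right) 14 = 2 \cdot 1 \frac{1}{-8} \left(-7\right) 14 = 2 \cdot 1 \left(- \frac{1}{8}\right) \left(-7\right) 14 = \left(- \frac{1}{4}\right) \left(-7\right) 14 = \frac{7}{4} \cdot 14 = \frac{49}{2} \approx 24.5$)
$u{\left(a \right)} = 2 a \left(5 + a\right)$ ($u{\left(a \right)} = \left(a + 5\right) \left(a + a\right) = \left(5 + a\right) 2 a = 2 a \left(5 + a\right)$)
$A = 350$ ($A = \frac{2 \cdot 35 \left(5 + 35\right)}{8} = \frac{2 \cdot 35 \cdot 40}{8} = \frac{1}{8} \cdot 2800 = 350$)
$\frac{A}{P} = \frac{350}{\frac{49}{2}} = 350 \cdot \frac{2}{49} = \frac{100}{7}$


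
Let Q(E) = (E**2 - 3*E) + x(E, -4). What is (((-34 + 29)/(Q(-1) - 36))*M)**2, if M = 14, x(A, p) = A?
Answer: 4900/1089 ≈ 4.4995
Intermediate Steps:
Q(E) = E**2 - 2*E (Q(E) = (E**2 - 3*E) + E = E**2 - 2*E)
(((-34 + 29)/(Q(-1) - 36))*M)**2 = (((-34 + 29)/(-(-2 - 1) - 36))*14)**2 = (-5/(-1*(-3) - 36)*14)**2 = (-5/(3 - 36)*14)**2 = (-5/(-33)*14)**2 = (-5*(-1/33)*14)**2 = ((5/33)*14)**2 = (70/33)**2 = 4900/1089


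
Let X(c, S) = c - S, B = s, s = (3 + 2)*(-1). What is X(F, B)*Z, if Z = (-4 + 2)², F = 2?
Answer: 28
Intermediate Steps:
Z = 4 (Z = (-2)² = 4)
s = -5 (s = 5*(-1) = -5)
B = -5
X(F, B)*Z = (2 - 1*(-5))*4 = (2 + 5)*4 = 7*4 = 28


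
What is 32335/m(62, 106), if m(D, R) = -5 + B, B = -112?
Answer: -32335/117 ≈ -276.37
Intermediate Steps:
m(D, R) = -117 (m(D, R) = -5 - 112 = -117)
32335/m(62, 106) = 32335/(-117) = 32335*(-1/117) = -32335/117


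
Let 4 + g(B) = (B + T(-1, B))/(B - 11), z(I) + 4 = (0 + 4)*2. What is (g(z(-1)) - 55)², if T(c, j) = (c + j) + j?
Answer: 179776/49 ≈ 3668.9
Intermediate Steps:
z(I) = 4 (z(I) = -4 + (0 + 4)*2 = -4 + 4*2 = -4 + 8 = 4)
T(c, j) = c + 2*j
g(B) = -4 + (-1 + 3*B)/(-11 + B) (g(B) = -4 + (B + (-1 + 2*B))/(B - 11) = -4 + (-1 + 3*B)/(-11 + B))
(g(z(-1)) - 55)² = ((43 - 1*4)/(-11 + 4) - 55)² = ((43 - 4)/(-7) - 55)² = (-⅐*39 - 55)² = (-39/7 - 55)² = (-424/7)² = 179776/49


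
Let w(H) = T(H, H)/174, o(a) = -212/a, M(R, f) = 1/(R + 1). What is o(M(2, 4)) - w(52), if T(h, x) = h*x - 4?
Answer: -18894/29 ≈ -651.52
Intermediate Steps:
T(h, x) = -4 + h*x
M(R, f) = 1/(1 + R)
w(H) = -2/87 + H²/174 (w(H) = (-4 + H*H)/174 = (-4 + H²)*(1/174) = -2/87 + H²/174)
o(M(2, 4)) - w(52) = -212/(1/(1 + 2)) - (-2/87 + (1/174)*52²) = -212/(1/3) - (-2/87 + (1/174)*2704) = -212/⅓ - (-2/87 + 1352/87) = -212*3 - 1*450/29 = -636 - 450/29 = -18894/29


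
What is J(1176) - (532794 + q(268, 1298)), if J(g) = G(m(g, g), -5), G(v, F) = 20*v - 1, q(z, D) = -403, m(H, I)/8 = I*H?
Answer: 220743768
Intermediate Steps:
m(H, I) = 8*H*I (m(H, I) = 8*(I*H) = 8*(H*I) = 8*H*I)
G(v, F) = -1 + 20*v
J(g) = -1 + 160*g² (J(g) = -1 + 20*(8*g*g) = -1 + 20*(8*g²) = -1 + 160*g²)
J(1176) - (532794 + q(268, 1298)) = (-1 + 160*1176²) - (532794 - 403) = (-1 + 160*1382976) - 1*532391 = (-1 + 221276160) - 532391 = 221276159 - 532391 = 220743768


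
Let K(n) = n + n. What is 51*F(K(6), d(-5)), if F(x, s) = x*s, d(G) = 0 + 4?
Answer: 2448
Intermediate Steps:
K(n) = 2*n
d(G) = 4
F(x, s) = s*x
51*F(K(6), d(-5)) = 51*(4*(2*6)) = 51*(4*12) = 51*48 = 2448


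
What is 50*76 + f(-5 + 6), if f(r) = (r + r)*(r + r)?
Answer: 3804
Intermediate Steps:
f(r) = 4*r² (f(r) = (2*r)*(2*r) = 4*r²)
50*76 + f(-5 + 6) = 50*76 + 4*(-5 + 6)² = 3800 + 4*1² = 3800 + 4*1 = 3800 + 4 = 3804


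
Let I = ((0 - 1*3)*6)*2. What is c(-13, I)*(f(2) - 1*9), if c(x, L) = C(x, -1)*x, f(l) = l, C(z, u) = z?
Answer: -1183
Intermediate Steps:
I = -36 (I = ((0 - 3)*6)*2 = -3*6*2 = -18*2 = -36)
c(x, L) = x² (c(x, L) = x*x = x²)
c(-13, I)*(f(2) - 1*9) = (-13)²*(2 - 1*9) = 169*(2 - 9) = 169*(-7) = -1183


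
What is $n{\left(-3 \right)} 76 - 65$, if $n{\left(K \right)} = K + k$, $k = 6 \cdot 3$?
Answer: $1075$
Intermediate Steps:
$k = 18$
$n{\left(K \right)} = 18 + K$ ($n{\left(K \right)} = K + 18 = 18 + K$)
$n{\left(-3 \right)} 76 - 65 = \left(18 - 3\right) 76 - 65 = 15 \cdot 76 - 65 = 1140 - 65 = 1075$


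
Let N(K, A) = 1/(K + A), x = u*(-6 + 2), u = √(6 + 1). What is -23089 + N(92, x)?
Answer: -48209809/2088 + √7/2088 ≈ -23089.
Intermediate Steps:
u = √7 ≈ 2.6458
x = -4*√7 (x = √7*(-6 + 2) = √7*(-4) = -4*√7 ≈ -10.583)
N(K, A) = 1/(A + K)
-23089 + N(92, x) = -23089 + 1/(-4*√7 + 92) = -23089 + 1/(92 - 4*√7)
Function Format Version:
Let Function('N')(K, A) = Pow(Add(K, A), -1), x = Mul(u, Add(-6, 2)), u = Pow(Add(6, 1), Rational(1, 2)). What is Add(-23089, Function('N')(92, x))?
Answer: Add(Rational(-48209809, 2088), Mul(Rational(1, 2088), Pow(7, Rational(1, 2)))) ≈ -23089.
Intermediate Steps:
u = Pow(7, Rational(1, 2)) ≈ 2.6458
x = Mul(-4, Pow(7, Rational(1, 2))) (x = Mul(Pow(7, Rational(1, 2)), Add(-6, 2)) = Mul(Pow(7, Rational(1, 2)), -4) = Mul(-4, Pow(7, Rational(1, 2))) ≈ -10.583)
Function('N')(K, A) = Pow(Add(A, K), -1)
Add(-23089, Function('N')(92, x)) = Add(-23089, Pow(Add(Mul(-4, Pow(7, Rational(1, 2))), 92), -1)) = Add(-23089, Pow(Add(92, Mul(-4, Pow(7, Rational(1, 2)))), -1))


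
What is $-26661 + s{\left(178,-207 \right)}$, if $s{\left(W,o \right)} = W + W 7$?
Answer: $-25237$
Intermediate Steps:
$s{\left(W,o \right)} = 8 W$ ($s{\left(W,o \right)} = W + 7 W = 8 W$)
$-26661 + s{\left(178,-207 \right)} = -26661 + 8 \cdot 178 = -26661 + 1424 = -25237$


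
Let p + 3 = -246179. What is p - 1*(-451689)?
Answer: 205507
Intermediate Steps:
p = -246182 (p = -3 - 246179 = -246182)
p - 1*(-451689) = -246182 - 1*(-451689) = -246182 + 451689 = 205507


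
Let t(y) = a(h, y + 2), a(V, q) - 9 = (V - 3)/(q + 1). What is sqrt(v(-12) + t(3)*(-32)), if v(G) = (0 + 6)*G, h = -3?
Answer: 2*I*sqrt(82) ≈ 18.111*I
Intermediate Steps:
a(V, q) = 9 + (-3 + V)/(1 + q) (a(V, q) = 9 + (V - 3)/(q + 1) = 9 + (-3 + V)/(1 + q))
t(y) = (21 + 9*y)/(3 + y) (t(y) = (6 - 3 + 9*(y + 2))/(1 + (y + 2)) = (6 - 3 + 9*(2 + y))/(1 + (2 + y)) = (6 - 3 + (18 + 9*y))/(3 + y) = (21 + 9*y)/(3 + y))
v(G) = 6*G
sqrt(v(-12) + t(3)*(-32)) = sqrt(6*(-12) + (3*(7 + 3*3)/(3 + 3))*(-32)) = sqrt(-72 + (3*(7 + 9)/6)*(-32)) = sqrt(-72 + (3*(1/6)*16)*(-32)) = sqrt(-72 + 8*(-32)) = sqrt(-72 - 256) = sqrt(-328) = 2*I*sqrt(82)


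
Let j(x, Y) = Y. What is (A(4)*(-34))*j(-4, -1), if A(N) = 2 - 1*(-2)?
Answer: 136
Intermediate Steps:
A(N) = 4 (A(N) = 2 + 2 = 4)
(A(4)*(-34))*j(-4, -1) = (4*(-34))*(-1) = -136*(-1) = 136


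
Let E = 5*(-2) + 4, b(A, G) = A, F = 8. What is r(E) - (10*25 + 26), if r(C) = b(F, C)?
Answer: -268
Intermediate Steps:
E = -6 (E = -10 + 4 = -6)
r(C) = 8
r(E) - (10*25 + 26) = 8 - (10*25 + 26) = 8 - (250 + 26) = 8 - 1*276 = 8 - 276 = -268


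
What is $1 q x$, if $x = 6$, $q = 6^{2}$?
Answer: $216$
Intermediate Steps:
$q = 36$
$1 q x = 1 \cdot 36 \cdot 6 = 36 \cdot 6 = 216$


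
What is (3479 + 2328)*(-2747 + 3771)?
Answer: 5946368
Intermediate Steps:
(3479 + 2328)*(-2747 + 3771) = 5807*1024 = 5946368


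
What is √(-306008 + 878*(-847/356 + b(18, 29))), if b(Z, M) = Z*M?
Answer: 27*√6528862/178 ≈ 387.58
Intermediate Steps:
b(Z, M) = M*Z
√(-306008 + 878*(-847/356 + b(18, 29))) = √(-306008 + 878*(-847/356 + 29*18)) = √(-306008 + 878*(-847*1/356 + 522)) = √(-306008 + 878*(-847/356 + 522)) = √(-306008 + 878*(184985/356)) = √(-306008 + 81208415/178) = √(26738991/178) = 27*√6528862/178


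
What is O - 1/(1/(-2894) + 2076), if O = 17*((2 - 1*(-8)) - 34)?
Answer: -2451243638/6007943 ≈ -408.00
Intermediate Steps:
O = -408 (O = 17*((2 + 8) - 34) = 17*(10 - 34) = 17*(-24) = -408)
O - 1/(1/(-2894) + 2076) = -408 - 1/(1/(-2894) + 2076) = -408 - 1/(-1/2894 + 2076) = -408 - 1/6007943/2894 = -408 - 1*2894/6007943 = -408 - 2894/6007943 = -2451243638/6007943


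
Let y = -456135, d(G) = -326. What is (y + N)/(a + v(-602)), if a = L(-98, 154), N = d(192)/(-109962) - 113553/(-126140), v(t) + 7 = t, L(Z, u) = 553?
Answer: 3163428325172587/388376987040 ≈ 8145.3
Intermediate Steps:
v(t) = -7 + t
N = 6263818313/6935303340 (N = -326/(-109962) - 113553/(-126140) = -326*(-1/109962) - 113553*(-1/126140) = 163/54981 + 113553/126140 = 6263818313/6935303340 ≈ 0.90318)
a = 553
(y + N)/(a + v(-602)) = (-456135 + 6263818313/6935303340)/(553 + (-7 - 602)) = -3163428325172587/(6935303340*(553 - 609)) = -3163428325172587/6935303340/(-56) = -3163428325172587/6935303340*(-1/56) = 3163428325172587/388376987040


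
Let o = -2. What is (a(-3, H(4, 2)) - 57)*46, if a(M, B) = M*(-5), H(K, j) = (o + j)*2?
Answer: -1932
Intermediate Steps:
H(K, j) = -4 + 2*j (H(K, j) = (-2 + j)*2 = -4 + 2*j)
a(M, B) = -5*M
(a(-3, H(4, 2)) - 57)*46 = (-5*(-3) - 57)*46 = (15 - 57)*46 = -42*46 = -1932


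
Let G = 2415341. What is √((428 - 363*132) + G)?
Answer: √2367853 ≈ 1538.8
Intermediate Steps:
√((428 - 363*132) + G) = √((428 - 363*132) + 2415341) = √((428 - 47916) + 2415341) = √(-47488 + 2415341) = √2367853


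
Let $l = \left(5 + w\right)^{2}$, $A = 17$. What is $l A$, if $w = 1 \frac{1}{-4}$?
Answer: $\frac{6137}{16} \approx 383.56$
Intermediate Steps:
$w = - \frac{1}{4}$ ($w = 1 \left(- \frac{1}{4}\right) = - \frac{1}{4} \approx -0.25$)
$l = \frac{361}{16}$ ($l = \left(5 - \frac{1}{4}\right)^{2} = \left(\frac{19}{4}\right)^{2} = \frac{361}{16} \approx 22.563$)
$l A = \frac{361}{16} \cdot 17 = \frac{6137}{16}$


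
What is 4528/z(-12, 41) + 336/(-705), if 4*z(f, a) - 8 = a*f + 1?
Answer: -4310416/113505 ≈ -37.976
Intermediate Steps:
z(f, a) = 9/4 + a*f/4 (z(f, a) = 2 + (a*f + 1)/4 = 2 + (1 + a*f)/4 = 2 + (1/4 + a*f/4) = 9/4 + a*f/4)
4528/z(-12, 41) + 336/(-705) = 4528/(9/4 + (1/4)*41*(-12)) + 336/(-705) = 4528/(9/4 - 123) + 336*(-1/705) = 4528/(-483/4) - 112/235 = 4528*(-4/483) - 112/235 = -18112/483 - 112/235 = -4310416/113505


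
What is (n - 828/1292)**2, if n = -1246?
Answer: 162139102225/104329 ≈ 1.5541e+6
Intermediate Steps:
(n - 828/1292)**2 = (-1246 - 828/1292)**2 = (-1246 - 828*1/1292)**2 = (-1246 - 207/323)**2 = (-402665/323)**2 = 162139102225/104329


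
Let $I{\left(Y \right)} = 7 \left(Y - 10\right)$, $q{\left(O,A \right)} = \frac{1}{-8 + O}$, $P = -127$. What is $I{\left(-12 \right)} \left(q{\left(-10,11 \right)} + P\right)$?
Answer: $\frac{176099}{9} \approx 19567.0$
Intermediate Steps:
$I{\left(Y \right)} = -70 + 7 Y$ ($I{\left(Y \right)} = 7 \left(-10 + Y\right) = -70 + 7 Y$)
$I{\left(-12 \right)} \left(q{\left(-10,11 \right)} + P\right) = \left(-70 + 7 \left(-12\right)\right) \left(\frac{1}{-8 - 10} - 127\right) = \left(-70 - 84\right) \left(\frac{1}{-18} - 127\right) = - 154 \left(- \frac{1}{18} - 127\right) = \left(-154\right) \left(- \frac{2287}{18}\right) = \frac{176099}{9}$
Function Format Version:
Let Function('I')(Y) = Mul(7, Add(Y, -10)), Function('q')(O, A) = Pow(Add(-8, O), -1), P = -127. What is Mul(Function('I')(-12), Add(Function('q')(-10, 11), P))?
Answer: Rational(176099, 9) ≈ 19567.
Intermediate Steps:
Function('I')(Y) = Add(-70, Mul(7, Y)) (Function('I')(Y) = Mul(7, Add(-10, Y)) = Add(-70, Mul(7, Y)))
Mul(Function('I')(-12), Add(Function('q')(-10, 11), P)) = Mul(Add(-70, Mul(7, -12)), Add(Pow(Add(-8, -10), -1), -127)) = Mul(Add(-70, -84), Add(Pow(-18, -1), -127)) = Mul(-154, Add(Rational(-1, 18), -127)) = Mul(-154, Rational(-2287, 18)) = Rational(176099, 9)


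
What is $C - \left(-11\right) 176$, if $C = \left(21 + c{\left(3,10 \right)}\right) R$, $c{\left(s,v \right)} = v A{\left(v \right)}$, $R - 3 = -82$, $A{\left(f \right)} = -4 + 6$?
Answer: $-1303$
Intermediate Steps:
$A{\left(f \right)} = 2$
$R = -79$ ($R = 3 - 82 = -79$)
$c{\left(s,v \right)} = 2 v$ ($c{\left(s,v \right)} = v 2 = 2 v$)
$C = -3239$ ($C = \left(21 + 2 \cdot 10\right) \left(-79\right) = \left(21 + 20\right) \left(-79\right) = 41 \left(-79\right) = -3239$)
$C - \left(-11\right) 176 = -3239 - \left(-11\right) 176 = -3239 - -1936 = -3239 + 1936 = -1303$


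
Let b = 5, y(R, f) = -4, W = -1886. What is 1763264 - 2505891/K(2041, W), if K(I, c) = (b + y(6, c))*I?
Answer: 3596315933/2041 ≈ 1.7620e+6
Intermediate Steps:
K(I, c) = I (K(I, c) = (5 - 4)*I = 1*I = I)
1763264 - 2505891/K(2041, W) = 1763264 - 2505891/2041 = 3596315933/2041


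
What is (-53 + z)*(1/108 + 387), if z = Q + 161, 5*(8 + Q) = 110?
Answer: 2549617/54 ≈ 47215.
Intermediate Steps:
Q = 14 (Q = -8 + (⅕)*110 = -8 + 22 = 14)
z = 175 (z = 14 + 161 = 175)
(-53 + z)*(1/108 + 387) = (-53 + 175)*(1/108 + 387) = 122*(1/108 + 387) = 122*(41797/108) = 2549617/54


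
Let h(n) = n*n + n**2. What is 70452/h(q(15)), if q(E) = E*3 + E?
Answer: 1957/200 ≈ 9.7850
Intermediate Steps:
q(E) = 4*E (q(E) = 3*E + E = 4*E)
h(n) = 2*n**2 (h(n) = n**2 + n**2 = 2*n**2)
70452/h(q(15)) = 70452/((2*(4*15)**2)) = 70452/((2*60**2)) = 70452/((2*3600)) = 70452/7200 = 70452*(1/7200) = 1957/200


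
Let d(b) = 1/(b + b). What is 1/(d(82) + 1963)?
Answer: 164/321933 ≈ 0.00050942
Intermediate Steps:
d(b) = 1/(2*b)
1/(d(82) + 1963) = 1/((1/2)/82 + 1963) = 1/((1/2)*(1/82) + 1963) = 1/(1/164 + 1963) = 1/(321933/164) = 164/321933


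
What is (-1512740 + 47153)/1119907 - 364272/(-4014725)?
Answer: -5475978005871/4496118630575 ≈ -1.2179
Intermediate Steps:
(-1512740 + 47153)/1119907 - 364272/(-4014725) = -1465587*1/1119907 - 364272*(-1/4014725) = -1465587/1119907 + 364272/4014725 = -5475978005871/4496118630575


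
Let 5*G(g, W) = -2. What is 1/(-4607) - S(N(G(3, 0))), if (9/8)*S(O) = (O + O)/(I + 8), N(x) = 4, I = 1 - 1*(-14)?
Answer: -295055/953649 ≈ -0.30940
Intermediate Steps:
I = 15 (I = 1 + 14 = 15)
G(g, W) = -2/5 (G(g, W) = (1/5)*(-2) = -2/5)
S(O) = 16*O/207 (S(O) = 8*((O + O)/(15 + 8))/9 = 8*((2*O)/23)/9 = 8*((2*O)*(1/23))/9 = 8*(2*O/23)/9 = 16*O/207)
1/(-4607) - S(N(G(3, 0))) = 1/(-4607) - 16*4/207 = -1/4607 - 1*64/207 = -1/4607 - 64/207 = -295055/953649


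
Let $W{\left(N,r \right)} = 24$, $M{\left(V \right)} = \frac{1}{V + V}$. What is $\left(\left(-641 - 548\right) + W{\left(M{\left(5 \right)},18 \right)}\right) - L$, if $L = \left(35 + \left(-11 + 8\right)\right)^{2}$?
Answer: $-2189$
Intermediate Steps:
$M{\left(V \right)} = \frac{1}{2 V}$
$L = 1024$ ($L = \left(35 - 3\right)^{2} = 32^{2} = 1024$)
$\left(\left(-641 - 548\right) + W{\left(M{\left(5 \right)},18 \right)}\right) - L = \left(\left(-641 - 548\right) + 24\right) - 1024 = \left(-1189 + 24\right) - 1024 = -1165 - 1024 = -2189$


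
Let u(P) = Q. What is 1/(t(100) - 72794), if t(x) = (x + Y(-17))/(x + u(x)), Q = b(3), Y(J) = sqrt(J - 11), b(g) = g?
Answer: -386130623/28107617686576 - 103*I*sqrt(7)/28107617686576 ≈ -1.3738e-5 - 9.6953e-12*I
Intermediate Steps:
Y(J) = sqrt(-11 + J)
Q = 3
u(P) = 3
t(x) = (x + 2*I*sqrt(7))/(3 + x) (t(x) = (x + sqrt(-11 - 17))/(x + 3) = (x + sqrt(-28))/(3 + x) = (x + 2*I*sqrt(7))/(3 + x))
1/(t(100) - 72794) = 1/((100 + 2*I*sqrt(7))/(3 + 100) - 72794) = 1/((100 + 2*I*sqrt(7))/103 - 72794) = 1/((100/103 + 2*I*sqrt(7)/103) - 72794) = 1/(-7497682/103 + 2*I*sqrt(7)/103)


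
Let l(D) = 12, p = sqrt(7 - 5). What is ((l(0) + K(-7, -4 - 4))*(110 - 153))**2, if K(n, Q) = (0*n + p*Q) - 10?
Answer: 244068 - 59168*sqrt(2) ≈ 1.6039e+5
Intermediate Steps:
p = sqrt(2) ≈ 1.4142
K(n, Q) = -10 + Q*sqrt(2) (K(n, Q) = (0*n + sqrt(2)*Q) - 10 = (0 + Q*sqrt(2)) - 10 = Q*sqrt(2) - 10 = -10 + Q*sqrt(2))
((l(0) + K(-7, -4 - 4))*(110 - 153))**2 = ((12 + (-10 + (-4 - 4)*sqrt(2)))*(110 - 153))**2 = ((12 + (-10 - 8*sqrt(2)))*(-43))**2 = ((2 - 8*sqrt(2))*(-43))**2 = (-86 + 344*sqrt(2))**2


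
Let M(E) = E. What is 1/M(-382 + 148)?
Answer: -1/234 ≈ -0.0042735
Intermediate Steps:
1/M(-382 + 148) = 1/(-382 + 148) = 1/(-234) = -1/234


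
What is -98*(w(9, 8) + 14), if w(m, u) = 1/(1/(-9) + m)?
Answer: -55321/40 ≈ -1383.0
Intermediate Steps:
w(m, u) = 1/(-⅑ + m)
-98*(w(9, 8) + 14) = -98*(9/(-1 + 9*9) + 14) = -98*(9/(-1 + 81) + 14) = -98*(9/80 + 14) = -98*1129/80 = -55321/40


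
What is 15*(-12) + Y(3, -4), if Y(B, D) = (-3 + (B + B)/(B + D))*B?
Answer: -207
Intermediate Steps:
Y(B, D) = B*(-3 + 2*B/(B + D)) (Y(B, D) = (-3 + (2*B)/(B + D))*B = (-3 + 2*B/(B + D))*B = B*(-3 + 2*B/(B + D)))
15*(-12) + Y(3, -4) = 15*(-12) - 1*3*(3 + 3*(-4))/(3 - 4) = -180 - 1*3*(3 - 12)/(-1) = -180 - 1*3*(-1)*(-9) = -180 - 27 = -207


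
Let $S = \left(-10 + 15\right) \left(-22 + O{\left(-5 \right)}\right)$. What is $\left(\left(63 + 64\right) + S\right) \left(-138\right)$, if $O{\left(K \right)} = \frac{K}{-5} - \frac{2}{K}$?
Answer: $-3312$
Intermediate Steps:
$O{\left(K \right)} = - \frac{2}{K} - \frac{K}{5}$ ($O{\left(K \right)} = K \left(- \frac{1}{5}\right) - \frac{2}{K} = - \frac{K}{5} - \frac{2}{K} = - \frac{2}{K} - \frac{K}{5}$)
$S = -103$ ($S = \left(-10 + 15\right) \left(-22 - \left(-1 + \frac{2}{-5}\right)\right) = 5 \left(-22 + \left(\left(-2\right) \left(- \frac{1}{5}\right) + 1\right)\right) = 5 \left(-22 + \left(\frac{2}{5} + 1\right)\right) = 5 \left(-22 + \frac{7}{5}\right) = 5 \left(- \frac{103}{5}\right) = -103$)
$\left(\left(63 + 64\right) + S\right) \left(-138\right) = \left(\left(63 + 64\right) - 103\right) \left(-138\right) = \left(127 - 103\right) \left(-138\right) = 24 \left(-138\right) = -3312$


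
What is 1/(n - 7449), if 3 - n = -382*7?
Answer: -1/4772 ≈ -0.00020956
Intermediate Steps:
n = 2677 (n = 3 - (-382)*7 = 3 - 1*(-2674) = 3 + 2674 = 2677)
1/(n - 7449) = 1/(2677 - 7449) = 1/(-4772) = -1/4772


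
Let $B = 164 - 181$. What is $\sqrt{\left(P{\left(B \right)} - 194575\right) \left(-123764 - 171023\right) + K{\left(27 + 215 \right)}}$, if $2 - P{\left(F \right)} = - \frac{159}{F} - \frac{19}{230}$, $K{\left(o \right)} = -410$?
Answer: $\frac{\sqrt{876930358864423090}}{3910} \approx 2.395 \cdot 10^{5}$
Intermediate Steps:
$B = -17$ ($B = 164 - 181 = -17$)
$P{\left(F \right)} = \frac{479}{230} + \frac{159}{F}$ ($P{\left(F \right)} = 2 - \left(- \frac{159}{F} - \frac{19}{230}\right) = 2 - \left(- \frac{19}{230} - \frac{159}{F}\right) = 2 + \left(\frac{19}{230} + \frac{159}{F}\right) = \frac{479}{230} + \frac{159}{F}$)
$\sqrt{\left(P{\left(B \right)} - 194575\right) \left(-123764 - 171023\right) + K{\left(27 + 215 \right)}} = \sqrt{\left(\left(\frac{479}{230} + \frac{159}{-17}\right) - 194575\right) \left(-123764 - 171023\right) - 410} = \sqrt{\left(\left(\frac{479}{230} + 159 \left(- \frac{1}{17}\right)\right) - 194575\right) \left(-294787\right) - 410} = \sqrt{\left(\left(\frac{479}{230} - \frac{159}{17}\right) - 194575\right) \left(-294787\right) - 410} = \sqrt{\left(- \frac{28427}{3910} - 194575\right) \left(-294787\right) - 410} = \sqrt{\left(- \frac{760816677}{3910}\right) \left(-294787\right) - 410} = \sqrt{\frac{224278865762799}{3910} - 410} = \sqrt{\frac{224278864159699}{3910}} = \frac{\sqrt{876930358864423090}}{3910}$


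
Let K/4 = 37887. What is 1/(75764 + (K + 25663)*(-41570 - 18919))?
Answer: -1/10719240415 ≈ -9.3290e-11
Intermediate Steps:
K = 151548 (K = 4*37887 = 151548)
1/(75764 + (K + 25663)*(-41570 - 18919)) = 1/(75764 + (151548 + 25663)*(-41570 - 18919)) = 1/(75764 + 177211*(-60489)) = 1/(75764 - 10719316179) = 1/(-10719240415) = -1/10719240415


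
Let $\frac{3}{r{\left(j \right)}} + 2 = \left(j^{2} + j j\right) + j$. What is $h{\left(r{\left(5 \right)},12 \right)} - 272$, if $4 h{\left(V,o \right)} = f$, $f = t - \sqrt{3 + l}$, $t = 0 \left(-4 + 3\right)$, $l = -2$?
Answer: $- \frac{1089}{4} \approx -272.25$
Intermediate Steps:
$r{\left(j \right)} = \frac{3}{-2 + j + 2 j^{2}}$ ($r{\left(j \right)} = \frac{3}{-2 + \left(\left(j^{2} + j j\right) + j\right)} = \frac{3}{-2 + \left(\left(j^{2} + j^{2}\right) + j\right)} = \frac{3}{-2 + \left(2 j^{2} + j\right)} = \frac{3}{-2 + \left(j + 2 j^{2}\right)} = \frac{3}{-2 + j + 2 j^{2}}$)
$t = 0$ ($t = 0 \left(-1\right) = 0$)
$f = -1$ ($f = 0 - \sqrt{3 - 2} = 0 - \sqrt{1} = 0 - 1 = -1$)
$h{\left(V,o \right)} = - \frac{1}{4}$ ($h{\left(V,o \right)} = \frac{1}{4} \left(-1\right) = - \frac{1}{4}$)
$h{\left(r{\left(5 \right)},12 \right)} - 272 = - \frac{1}{4} - 272 = - \frac{1089}{4}$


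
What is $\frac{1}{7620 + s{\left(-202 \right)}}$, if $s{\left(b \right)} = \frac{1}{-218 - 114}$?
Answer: $\frac{332}{2529839} \approx 0.00013123$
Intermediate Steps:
$s{\left(b \right)} = - \frac{1}{332}$ ($s{\left(b \right)} = \frac{1}{-332} = - \frac{1}{332}$)
$\frac{1}{7620 + s{\left(-202 \right)}} = \frac{1}{7620 - \frac{1}{332}} = \frac{1}{\frac{2529839}{332}} = \frac{332}{2529839}$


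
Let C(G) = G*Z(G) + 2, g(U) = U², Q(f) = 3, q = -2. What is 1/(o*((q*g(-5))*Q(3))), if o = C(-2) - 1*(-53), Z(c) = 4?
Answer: -1/7050 ≈ -0.00014184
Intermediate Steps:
C(G) = 2 + 4*G (C(G) = G*4 + 2 = 4*G + 2 = 2 + 4*G)
o = 47 (o = (2 + 4*(-2)) - 1*(-53) = (2 - 8) + 53 = -6 + 53 = 47)
1/(o*((q*g(-5))*Q(3))) = 1/(47*(-2*(-5)²*3)) = 1/(47*(-2*25*3)) = 1/(47*(-50*3)) = 1/(47*(-150)) = 1/(-7050) = -1/7050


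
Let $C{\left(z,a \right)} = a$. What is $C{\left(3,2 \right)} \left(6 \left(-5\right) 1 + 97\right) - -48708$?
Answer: $48842$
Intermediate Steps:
$C{\left(3,2 \right)} \left(6 \left(-5\right) 1 + 97\right) - -48708 = 2 \left(6 \left(-5\right) 1 + 97\right) - -48708 = 2 \left(\left(-30\right) 1 + 97\right) + 48708 = 2 \left(-30 + 97\right) + 48708 = 2 \cdot 67 + 48708 = 134 + 48708 = 48842$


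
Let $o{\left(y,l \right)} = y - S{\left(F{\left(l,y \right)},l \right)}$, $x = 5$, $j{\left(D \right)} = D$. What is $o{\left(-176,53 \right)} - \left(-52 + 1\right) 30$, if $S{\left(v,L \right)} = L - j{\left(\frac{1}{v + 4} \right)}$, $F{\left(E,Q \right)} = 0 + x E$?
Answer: $\frac{349970}{269} \approx 1301.0$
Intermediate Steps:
$F{\left(E,Q \right)} = 5 E$ ($F{\left(E,Q \right)} = 0 + 5 E = 5 E$)
$S{\left(v,L \right)} = L - \frac{1}{4 + v}$ ($S{\left(v,L \right)} = L - \frac{1}{v + 4} = L - \frac{1}{4 + v}$)
$o{\left(y,l \right)} = y - \frac{-1 + l \left(4 + 5 l\right)}{4 + 5 l}$
$o{\left(-176,53 \right)} - \left(-52 + 1\right) 30 = \frac{1 + \left(4 + 5 \cdot 53\right) \left(-176 - 53\right)}{4 + 5 \cdot 53} - \left(-52 + 1\right) 30 = \frac{1 + \left(4 + 265\right) \left(-176 - 53\right)}{4 + 265} - \left(-51\right) 30 = \frac{1 + 269 \left(-229\right)}{269} - -1530 = \frac{1 - 61601}{269} + 1530 = \frac{1}{269} \left(-61600\right) + 1530 = - \frac{61600}{269} + 1530 = \frac{349970}{269}$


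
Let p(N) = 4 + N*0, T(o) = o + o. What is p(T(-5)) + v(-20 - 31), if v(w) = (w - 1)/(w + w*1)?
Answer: 230/51 ≈ 4.5098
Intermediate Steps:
T(o) = 2*o
v(w) = (-1 + w)/(2*w) (v(w) = (-1 + w)/(w + w) = (-1 + w)/((2*w)) = (-1 + w)*(1/(2*w)) = (-1 + w)/(2*w))
p(N) = 4 (p(N) = 4 + 0 = 4)
p(T(-5)) + v(-20 - 31) = 4 + (-1 + (-20 - 31))/(2*(-20 - 31)) = 4 + (1/2)*(-1 - 51)/(-51) = 4 + (1/2)*(-1/51)*(-52) = 4 + 26/51 = 230/51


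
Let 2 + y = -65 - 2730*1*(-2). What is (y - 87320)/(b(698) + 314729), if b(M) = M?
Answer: -81927/315427 ≈ -0.25973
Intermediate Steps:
y = 5393 (y = -2 + (-65 - 2730*1*(-2)) = -2 + (-65 - 2730*(-2)) = -2 + (-65 - 195*(-28)) = -2 + (-65 + 5460) = -2 + 5395 = 5393)
(y - 87320)/(b(698) + 314729) = (5393 - 87320)/(698 + 314729) = -81927/315427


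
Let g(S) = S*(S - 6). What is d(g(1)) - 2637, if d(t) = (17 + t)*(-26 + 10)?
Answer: -2829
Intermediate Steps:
g(S) = S*(-6 + S)
d(t) = -272 - 16*t (d(t) = (17 + t)*(-16) = -272 - 16*t)
d(g(1)) - 2637 = (-272 - 16*(-6 + 1)) - 2637 = (-272 - 16*(-5)) - 2637 = (-272 + 80) - 2637 = -192 - 2637 = -2829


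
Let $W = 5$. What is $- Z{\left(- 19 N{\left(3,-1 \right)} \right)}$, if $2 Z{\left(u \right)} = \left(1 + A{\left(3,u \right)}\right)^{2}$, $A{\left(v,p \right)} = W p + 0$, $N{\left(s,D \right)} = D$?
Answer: $-4608$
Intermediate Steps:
$A{\left(v,p \right)} = 5 p$ ($A{\left(v,p \right)} = 5 p + 0 = 5 p$)
$Z{\left(u \right)} = \frac{\left(1 + 5 u\right)^{2}}{2}$
$- Z{\left(- 19 N{\left(3,-1 \right)} \right)} = - \frac{\left(1 + 5 \left(\left(-19\right) \left(-1\right)\right)\right)^{2}}{2} = - \frac{\left(1 + 5 \cdot 19\right)^{2}}{2} = - \frac{\left(1 + 95\right)^{2}}{2} = - \frac{96^{2}}{2} = - \frac{9216}{2} = \left(-1\right) 4608 = -4608$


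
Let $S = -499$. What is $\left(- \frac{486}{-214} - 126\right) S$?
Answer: $\frac{6606261}{107} \approx 61741.0$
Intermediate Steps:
$\left(- \frac{486}{-214} - 126\right) S = \left(- \frac{486}{-214} - 126\right) \left(-499\right) = \left(\left(-486\right) \left(- \frac{1}{214}\right) - 126\right) \left(-499\right) = \left(\frac{243}{107} - 126\right) \left(-499\right) = \left(- \frac{13239}{107}\right) \left(-499\right) = \frac{6606261}{107}$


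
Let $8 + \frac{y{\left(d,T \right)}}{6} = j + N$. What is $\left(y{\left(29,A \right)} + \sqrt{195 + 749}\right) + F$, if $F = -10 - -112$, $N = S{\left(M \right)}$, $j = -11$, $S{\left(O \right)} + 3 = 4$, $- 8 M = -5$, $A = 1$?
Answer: $-6 + 4 \sqrt{59} \approx 24.725$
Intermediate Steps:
$M = \frac{5}{8}$ ($M = \left(- \frac{1}{8}\right) \left(-5\right) = \frac{5}{8} \approx 0.625$)
$S{\left(O \right)} = 1$ ($S{\left(O \right)} = -3 + 4 = 1$)
$N = 1$
$y{\left(d,T \right)} = -108$ ($y{\left(d,T \right)} = -48 + 6 \left(-11 + 1\right) = -48 + 6 \left(-10\right) = -48 - 60 = -108$)
$F = 102$ ($F = -10 + 112 = 102$)
$\left(y{\left(29,A \right)} + \sqrt{195 + 749}\right) + F = \left(-108 + \sqrt{195 + 749}\right) + 102 = \left(-108 + \sqrt{944}\right) + 102 = \left(-108 + 4 \sqrt{59}\right) + 102 = -6 + 4 \sqrt{59}$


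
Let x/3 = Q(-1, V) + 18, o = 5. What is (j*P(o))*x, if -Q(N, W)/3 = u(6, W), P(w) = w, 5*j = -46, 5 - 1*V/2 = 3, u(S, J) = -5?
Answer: -4554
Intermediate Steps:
V = 4 (V = 10 - 2*3 = 10 - 6 = 4)
j = -46/5 (j = (1/5)*(-46) = -46/5 ≈ -9.2000)
Q(N, W) = 15 (Q(N, W) = -3*(-5) = 15)
x = 99 (x = 3*(15 + 18) = 3*33 = 99)
(j*P(o))*x = -46/5*5*99 = -46*99 = -4554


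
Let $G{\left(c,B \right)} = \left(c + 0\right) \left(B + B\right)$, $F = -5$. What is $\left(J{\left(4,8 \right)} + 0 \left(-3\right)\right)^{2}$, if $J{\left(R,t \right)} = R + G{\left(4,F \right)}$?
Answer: $1296$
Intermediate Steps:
$G{\left(c,B \right)} = 2 B c$ ($G{\left(c,B \right)} = c 2 B = 2 B c$)
$J{\left(R,t \right)} = -40 + R$ ($J{\left(R,t \right)} = R + 2 \left(-5\right) 4 = R - 40 = -40 + R$)
$\left(J{\left(4,8 \right)} + 0 \left(-3\right)\right)^{2} = \left(\left(-40 + 4\right) + 0 \left(-3\right)\right)^{2} = \left(-36 + 0\right)^{2} = \left(-36\right)^{2} = 1296$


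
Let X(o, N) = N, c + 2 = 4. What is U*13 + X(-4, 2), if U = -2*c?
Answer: -50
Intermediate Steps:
c = 2 (c = -2 + 4 = 2)
U = -4 (U = -2*2 = -4)
U*13 + X(-4, 2) = -4*13 + 2 = -52 + 2 = -50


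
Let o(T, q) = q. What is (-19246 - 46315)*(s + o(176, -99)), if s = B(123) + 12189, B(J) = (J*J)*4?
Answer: -4760121966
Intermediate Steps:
B(J) = 4*J**2 (B(J) = J**2*4 = 4*J**2)
s = 72705 (s = 4*123**2 + 12189 = 4*15129 + 12189 = 60516 + 12189 = 72705)
(-19246 - 46315)*(s + o(176, -99)) = (-19246 - 46315)*(72705 - 99) = -65561*72606 = -4760121966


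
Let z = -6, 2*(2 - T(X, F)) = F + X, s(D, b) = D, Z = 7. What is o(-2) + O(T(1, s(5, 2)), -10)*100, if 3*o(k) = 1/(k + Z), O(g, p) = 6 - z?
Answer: 18001/15 ≈ 1200.1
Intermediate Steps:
T(X, F) = 2 - F/2 - X/2 (T(X, F) = 2 - (F + X)/2 = 2 + (-F/2 - X/2) = 2 - F/2 - X/2)
O(g, p) = 12 (O(g, p) = 6 - 1*(-6) = 6 + 6 = 12)
o(k) = 1/(3*(7 + k)) (o(k) = 1/(3*(k + 7)) = 1/(3*(7 + k)))
o(-2) + O(T(1, s(5, 2)), -10)*100 = 1/(3*(7 - 2)) + 12*100 = (⅓)/5 + 1200 = (⅓)*(⅕) + 1200 = 1/15 + 1200 = 18001/15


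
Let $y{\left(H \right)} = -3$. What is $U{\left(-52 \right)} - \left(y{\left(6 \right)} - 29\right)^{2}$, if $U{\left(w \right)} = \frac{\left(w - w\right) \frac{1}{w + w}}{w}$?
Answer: $-1024$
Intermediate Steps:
$U{\left(w \right)} = 0$ ($U{\left(w \right)} = \frac{0 \frac{1}{2 w}}{w} = \frac{0}{w} = 0$)
$U{\left(-52 \right)} - \left(y{\left(6 \right)} - 29\right)^{2} = 0 - \left(-3 - 29\right)^{2} = 0 - \left(-32\right)^{2} = 0 - 1024 = -1024$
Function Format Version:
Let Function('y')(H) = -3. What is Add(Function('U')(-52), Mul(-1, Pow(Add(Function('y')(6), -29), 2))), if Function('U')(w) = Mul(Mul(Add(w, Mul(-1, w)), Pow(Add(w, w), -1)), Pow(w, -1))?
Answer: -1024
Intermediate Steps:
Function('U')(w) = 0 (Function('U')(w) = Mul(Mul(0, Pow(Mul(2, w), -1)), Pow(w, -1)) = Mul(Mul(0, Mul(Rational(1, 2), Pow(w, -1))), Pow(w, -1)) = Mul(0, Pow(w, -1)) = 0)
Add(Function('U')(-52), Mul(-1, Pow(Add(Function('y')(6), -29), 2))) = Add(0, Mul(-1, Pow(Add(-3, -29), 2))) = Add(0, Mul(-1, Pow(-32, 2))) = Add(0, Mul(-1, 1024)) = Add(0, -1024) = -1024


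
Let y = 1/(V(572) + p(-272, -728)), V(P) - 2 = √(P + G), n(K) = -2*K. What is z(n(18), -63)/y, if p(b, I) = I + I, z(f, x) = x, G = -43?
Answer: 90153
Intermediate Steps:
p(b, I) = 2*I
V(P) = 2 + √(-43 + P) (V(P) = 2 + √(P - 43) = 2 + √(-43 + P))
y = -1/1431 (y = 1/((2 + √(-43 + 572)) + 2*(-728)) = 1/((2 + √529) - 1456) = 1/((2 + 23) - 1456) = 1/(25 - 1456) = 1/(-1431) = -1/1431 ≈ -0.00069881)
z(n(18), -63)/y = -63/(-1/1431) = -63*(-1431) = 90153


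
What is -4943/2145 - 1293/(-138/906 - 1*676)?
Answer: -28626374/73000785 ≈ -0.39214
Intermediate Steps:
-4943/2145 - 1293/(-138/906 - 1*676) = -4943*1/2145 - 1293/(-138*1/906 - 676) = -4943/2145 - 1293/(-23/151 - 676) = -4943/2145 - 1293/(-102099/151) = -4943/2145 - 1293*(-151/102099) = -4943/2145 + 65081/34033 = -28626374/73000785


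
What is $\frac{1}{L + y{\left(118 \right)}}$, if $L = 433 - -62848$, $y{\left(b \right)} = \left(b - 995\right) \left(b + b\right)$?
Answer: $- \frac{1}{143691} \approx -6.9594 \cdot 10^{-6}$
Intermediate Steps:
$y{\left(b \right)} = 2 b \left(-995 + b\right)$ ($y{\left(b \right)} = \left(-995 + b\right) 2 b = 2 b \left(-995 + b\right)$)
$L = 63281$ ($L = 433 + 62848 = 63281$)
$\frac{1}{L + y{\left(118 \right)}} = \frac{1}{63281 + 2 \cdot 118 \left(-995 + 118\right)} = \frac{1}{63281 + 2 \cdot 118 \left(-877\right)} = \frac{1}{63281 - 206972} = \frac{1}{-143691} = - \frac{1}{143691}$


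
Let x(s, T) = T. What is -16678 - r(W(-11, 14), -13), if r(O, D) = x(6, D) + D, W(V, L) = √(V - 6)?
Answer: -16652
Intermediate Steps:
W(V, L) = √(-6 + V)
r(O, D) = 2*D (r(O, D) = D + D = 2*D)
-16678 - r(W(-11, 14), -13) = -16678 - 2*(-13) = -16678 - 1*(-26) = -16678 + 26 = -16652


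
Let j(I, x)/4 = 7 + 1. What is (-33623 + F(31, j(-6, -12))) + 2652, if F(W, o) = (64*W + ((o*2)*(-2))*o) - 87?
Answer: -33170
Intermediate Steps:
j(I, x) = 32 (j(I, x) = 4*(7 + 1) = 4*8 = 32)
F(W, o) = -87 - 4*o² + 64*W (F(W, o) = (64*W + ((2*o)*(-2))*o) - 87 = (64*W + (-4*o)*o) - 87 = (64*W - 4*o²) - 87 = (-4*o² + 64*W) - 87 = -87 - 4*o² + 64*W)
(-33623 + F(31, j(-6, -12))) + 2652 = (-33623 + (-87 - 4*32² + 64*31)) + 2652 = (-33623 + (-87 - 4*1024 + 1984)) + 2652 = (-33623 + (-87 - 4096 + 1984)) + 2652 = (-33623 - 2199) + 2652 = -35822 + 2652 = -33170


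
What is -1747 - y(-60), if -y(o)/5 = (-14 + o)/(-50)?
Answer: -8698/5 ≈ -1739.6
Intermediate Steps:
y(o) = -7/5 + o/10 (y(o) = -5*(-14 + o)/(-50) = -5*(-14 + o)*(-1)/50 = -5*(7/25 - o/50) = -7/5 + o/10)
-1747 - y(-60) = -1747 - (-7/5 + (⅒)*(-60)) = -1747 - (-7/5 - 6) = -1747 - 1*(-37/5) = -1747 + 37/5 = -8698/5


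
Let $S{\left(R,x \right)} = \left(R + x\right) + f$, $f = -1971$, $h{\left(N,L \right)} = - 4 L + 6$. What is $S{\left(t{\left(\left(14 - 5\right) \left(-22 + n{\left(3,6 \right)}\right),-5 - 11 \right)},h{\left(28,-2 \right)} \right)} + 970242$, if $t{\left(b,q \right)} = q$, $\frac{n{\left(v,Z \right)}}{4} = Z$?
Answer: $968269$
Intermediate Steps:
$n{\left(v,Z \right)} = 4 Z$
$h{\left(N,L \right)} = 6 - 4 L$
$S{\left(R,x \right)} = -1971 + R + x$ ($S{\left(R,x \right)} = \left(R + x\right) - 1971 = -1971 + R + x$)
$S{\left(t{\left(\left(14 - 5\right) \left(-22 + n{\left(3,6 \right)}\right),-5 - 11 \right)},h{\left(28,-2 \right)} \right)} + 970242 = \left(-1971 - 16 + \left(6 - -8\right)\right) + 970242 = \left(-1971 - 16 + \left(6 + 8\right)\right) + 970242 = \left(-1971 - 16 + 14\right) + 970242 = -1973 + 970242 = 968269$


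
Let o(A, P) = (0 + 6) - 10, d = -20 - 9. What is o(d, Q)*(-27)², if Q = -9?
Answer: -2916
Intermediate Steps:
d = -29
o(A, P) = -4 (o(A, P) = 6 - 10 = -4)
o(d, Q)*(-27)² = -4*(-27)² = -4*729 = -2916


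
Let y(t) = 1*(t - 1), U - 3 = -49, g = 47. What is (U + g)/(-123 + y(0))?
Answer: -1/124 ≈ -0.0080645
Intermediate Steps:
U = -46 (U = 3 - 49 = -46)
y(t) = -1 + t (y(t) = 1*(-1 + t) = -1 + t)
(U + g)/(-123 + y(0)) = (-46 + 47)/(-123 + (-1 + 0)) = 1/(-123 - 1) = 1/(-124) = -1/124*1 = -1/124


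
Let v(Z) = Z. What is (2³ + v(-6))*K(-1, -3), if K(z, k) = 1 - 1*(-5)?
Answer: 12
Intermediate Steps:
K(z, k) = 6 (K(z, k) = 1 + 5 = 6)
(2³ + v(-6))*K(-1, -3) = (2³ - 6)*6 = (8 - 6)*6 = 2*6 = 12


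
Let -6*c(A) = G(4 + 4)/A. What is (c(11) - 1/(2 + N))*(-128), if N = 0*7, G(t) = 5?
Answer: 2432/33 ≈ 73.697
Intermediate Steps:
N = 0
c(A) = -5/(6*A)
(c(11) - 1/(2 + N))*(-128) = (-⅚/11 - 1/(2 + 0))*(-128) = (-⅚*1/11 - 1/2)*(-128) = (-5/66 + (½)*(-1))*(-128) = (-5/66 - ½)*(-128) = -19/33*(-128) = 2432/33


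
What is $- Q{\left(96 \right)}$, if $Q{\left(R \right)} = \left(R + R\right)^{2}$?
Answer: $-36864$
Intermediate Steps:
$Q{\left(R \right)} = 4 R^{2}$ ($Q{\left(R \right)} = \left(2 R\right)^{2} = 4 R^{2}$)
$- Q{\left(96 \right)} = - 4 \cdot 96^{2} = - 4 \cdot 9216 = \left(-1\right) 36864 = -36864$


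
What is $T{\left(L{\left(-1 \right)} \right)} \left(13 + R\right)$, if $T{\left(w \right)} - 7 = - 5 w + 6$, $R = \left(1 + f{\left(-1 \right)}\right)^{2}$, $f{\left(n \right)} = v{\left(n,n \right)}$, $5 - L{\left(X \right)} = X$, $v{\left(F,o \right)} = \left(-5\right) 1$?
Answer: $-493$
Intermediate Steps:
$v{\left(F,o \right)} = -5$
$L{\left(X \right)} = 5 - X$
$f{\left(n \right)} = -5$
$R = 16$ ($R = \left(1 - 5\right)^{2} = \left(-4\right)^{2} = 16$)
$T{\left(w \right)} = 13 - 5 w$ ($T{\left(w \right)} = 7 - \left(-6 + 5 w\right) = 13 - 5 w$)
$T{\left(L{\left(-1 \right)} \right)} \left(13 + R\right) = \left(13 - 5 \left(5 - -1\right)\right) \left(13 + 16\right) = \left(13 - 5 \left(5 + 1\right)\right) 29 = \left(13 - 30\right) 29 = \left(-17\right) 29 = -493$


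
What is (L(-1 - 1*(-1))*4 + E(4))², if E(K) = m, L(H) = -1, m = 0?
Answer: 16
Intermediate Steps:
E(K) = 0
(L(-1 - 1*(-1))*4 + E(4))² = (-1*4 + 0)² = (-4 + 0)² = (-4)² = 16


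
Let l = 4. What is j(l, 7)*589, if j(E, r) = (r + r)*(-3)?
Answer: -24738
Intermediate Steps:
j(E, r) = -6*r (j(E, r) = (2*r)*(-3) = -6*r)
j(l, 7)*589 = -6*7*589 = -42*589 = -24738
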